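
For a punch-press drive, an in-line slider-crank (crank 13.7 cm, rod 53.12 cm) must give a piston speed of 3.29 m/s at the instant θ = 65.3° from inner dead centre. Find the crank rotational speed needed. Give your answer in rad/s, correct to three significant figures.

23.8

For an in-line slider-crank, |v_piston| = rω|sinθ|·[1 + r cosθ/√(L² − r² sin²θ)].
With r = 0.137 m, L = 0.5312 m, θ = 65.3°: the bracketed kinematic factor |dx/dθ| = 0.13826 m.
ω = v/|dx/dθ| = 3.29/0.13826 = 23.795 rad/s.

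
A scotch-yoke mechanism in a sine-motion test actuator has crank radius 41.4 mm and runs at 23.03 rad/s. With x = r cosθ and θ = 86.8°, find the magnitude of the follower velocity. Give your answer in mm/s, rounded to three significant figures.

952

ω = 23.03 rad/s
x = r cosθ ⇒ ẋ = −rω sinθ.
|v| = rω|sinθ| = 0.0414·23.03·|sin 86.8°| = 0.95196 m/s = 951.96 mm/s.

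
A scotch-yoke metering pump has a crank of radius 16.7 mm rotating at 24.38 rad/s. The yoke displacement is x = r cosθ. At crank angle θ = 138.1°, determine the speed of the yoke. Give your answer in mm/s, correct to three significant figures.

272

ω = 24.38 rad/s
x = r cosθ ⇒ ẋ = −rω sinθ.
|v| = rω|sinθ| = 0.0167·24.38·|sin 138.1°| = 0.27191 m/s = 271.91 mm/s.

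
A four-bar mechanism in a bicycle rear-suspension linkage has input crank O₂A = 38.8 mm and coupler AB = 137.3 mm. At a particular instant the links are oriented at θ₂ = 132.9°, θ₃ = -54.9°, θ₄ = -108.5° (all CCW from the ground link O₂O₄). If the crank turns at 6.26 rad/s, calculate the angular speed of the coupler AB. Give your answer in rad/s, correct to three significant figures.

1.93

ω₂ = 6.26 rad/s
Differentiating the loop-closure r₂e^{iθ₂}+r₃e^{iθ₃}=r₁+r₄e^{iθ₄} gives r₂ω₂e^{iθ₂}+r₃ω₃e^{iθ₃}=r₄ω₄e^{iθ₄}.
Eliminating the other unknown: ω₃ = r₂ω₂ sin(θ₄−θ₂) / [r₃ sin(θ₃−θ₄)].
Numerator sine = +0.87798; denominator sine = +0.80489.
Result = 0.0388·6.26·(+0.87798) / (0.1373·(+0.80489)) = +1.9297 rad/s; magnitude 1.9297 rad/s.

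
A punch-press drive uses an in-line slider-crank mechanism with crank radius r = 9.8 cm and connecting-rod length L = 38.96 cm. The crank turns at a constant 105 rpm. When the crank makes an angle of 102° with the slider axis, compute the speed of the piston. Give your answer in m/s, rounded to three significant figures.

ω = 2π·105/60 = 11 rad/s
For an in-line slider-crank, x = r cosθ + √(L² − r² sin²θ), so v = −rω sinθ·[1 + r cosθ/√(L² − r² sin²θ)].
With r = 0.098 m, L = 0.3896 m, θ = 102°: √(L² − r² sin²θ) = 0.37762 m.
v = −0.098·11·0.97815·[1 + 0.098·-0.20791/0.37762] = -0.99715 m/s.
|v| = 0.99715 m/s.

0.997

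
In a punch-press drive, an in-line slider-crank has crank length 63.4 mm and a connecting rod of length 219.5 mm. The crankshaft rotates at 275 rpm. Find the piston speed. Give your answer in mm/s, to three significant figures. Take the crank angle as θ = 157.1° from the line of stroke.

520

ω = 2π·275/60 = 28.8 rad/s
For an in-line slider-crank, x = r cosθ + √(L² − r² sin²θ), so v = −rω sinθ·[1 + r cosθ/√(L² − r² sin²θ)].
With r = 0.0634 m, L = 0.2195 m, θ = 157.1°: √(L² − r² sin²θ) = 0.21811 m.
v = −0.0634·28.8·0.38912·[1 + 0.0634·-0.92119/0.21811] = -0.52022 m/s.
|v| = 0.52022 m/s = 520.22 mm/s.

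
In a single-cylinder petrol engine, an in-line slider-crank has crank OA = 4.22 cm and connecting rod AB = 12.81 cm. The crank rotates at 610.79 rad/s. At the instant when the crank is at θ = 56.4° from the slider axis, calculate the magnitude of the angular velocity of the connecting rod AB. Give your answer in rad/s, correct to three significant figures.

116

ω = 610.8 rad/s
The rod makes angle φ with the slider axis where L sinφ = r sinθ; differentiating, L cosφ·φ̇ = r ω cosθ.
L cosφ = √(L² − r² sin²θ) = 0.12318 m.
|ω_rod| = r ω |cosθ| / √(L² − r² sin²θ) = 0.0422·610.8·0.55339/0.12318 = 115.79 rad/s.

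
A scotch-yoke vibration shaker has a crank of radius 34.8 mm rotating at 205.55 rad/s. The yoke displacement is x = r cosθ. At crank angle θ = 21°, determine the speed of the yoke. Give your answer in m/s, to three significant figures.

ω = 205.6 rad/s
x = r cosθ ⇒ ẋ = −rω sinθ.
|v| = rω|sinθ| = 0.0348·205.6·|sin 21°| = 2.5635 m/s.

2.56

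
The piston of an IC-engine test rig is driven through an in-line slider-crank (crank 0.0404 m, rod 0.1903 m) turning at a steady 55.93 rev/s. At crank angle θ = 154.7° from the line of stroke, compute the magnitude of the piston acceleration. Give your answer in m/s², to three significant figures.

ω = 2π·55.9 = 351.4 rad/s
x(θ) = r cosθ + √(L² − r² sin²θ); with ω constant, a = ω²·d²x/dθ².
d²x/dθ² = −r cosθ − r²(cos2θ)/√u − r⁴ sin²2θ/(4u^{3/2}),  u = L² − r² sin²θ = 0.035916 m².
Substituting r = 0.0404 m, L = 0.1903 m, θ = 154.7°: d²x/dθ² = +0.031 m.
a = ω²·d²x/dθ² = (351.4)²·(+0.031) = +3828.3 m/s²;  |a| = 3828.3 m/s².

3830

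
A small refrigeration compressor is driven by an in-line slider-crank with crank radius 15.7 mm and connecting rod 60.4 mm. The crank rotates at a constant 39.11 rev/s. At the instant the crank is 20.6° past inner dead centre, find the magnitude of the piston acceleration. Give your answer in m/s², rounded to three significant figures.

1080

ω = 2π·39.1 = 245.7 rad/s
x(θ) = r cosθ + √(L² − r² sin²θ); with ω constant, a = ω²·d²x/dθ².
d²x/dθ² = −r cosθ − r²(cos2θ)/√u − r⁴ sin²2θ/(4u^{3/2}),  u = L² − r² sin²θ = 0.00361765 m².
Substituting r = 0.0157 m, L = 0.0604 m, θ = 20.6°: d²x/dθ² = -0.01781 m.
a = ω²·d²x/dθ² = (245.7)²·(-0.01781) = -1075.5 m/s²;  |a| = 1075.5 m/s².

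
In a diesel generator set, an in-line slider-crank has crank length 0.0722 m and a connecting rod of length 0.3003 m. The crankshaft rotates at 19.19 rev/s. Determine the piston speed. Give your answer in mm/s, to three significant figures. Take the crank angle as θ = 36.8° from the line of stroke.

ω = 2π·19.2 = 120.6 rad/s
For an in-line slider-crank, x = r cosθ + √(L² − r² sin²θ), so v = −rω sinθ·[1 + r cosθ/√(L² − r² sin²θ)].
With r = 0.0722 m, L = 0.3003 m, θ = 36.8°: √(L² − r² sin²θ) = 0.29717 m.
v = −0.0722·120.6·0.59902·[1 + 0.0722·0.80073/0.29717] = -6.2293 m/s.
|v| = 6.2293 m/s = 6229.3 mm/s.

6230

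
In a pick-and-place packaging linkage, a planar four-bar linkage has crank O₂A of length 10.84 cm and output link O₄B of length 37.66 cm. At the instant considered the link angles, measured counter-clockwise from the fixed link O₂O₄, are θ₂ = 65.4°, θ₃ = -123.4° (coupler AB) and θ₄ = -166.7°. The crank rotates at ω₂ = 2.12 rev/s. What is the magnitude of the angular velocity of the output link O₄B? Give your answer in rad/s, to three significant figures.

ω₂ = 13.32 rad/s (from 2.12 rev/s).
Differentiating the loop-closure r₂e^{iθ₂}+r₃e^{iθ₃}=r₁+r₄e^{iθ₄} gives r₂ω₂e^{iθ₂}+r₃ω₃e^{iθ₃}=r₄ω₄e^{iθ₄}.
Eliminating the other unknown: ω₄ = r₂ω₂ sin(θ₂−θ₃) / [r₄ sin(θ₄−θ₃)].
Numerator sine = -0.15299; denominator sine = -0.68582.
Result = 0.1084·13.32·(-0.15299) / (0.3766·(-0.68582)) = +0.85528 rad/s; magnitude 0.85528 rad/s.

0.855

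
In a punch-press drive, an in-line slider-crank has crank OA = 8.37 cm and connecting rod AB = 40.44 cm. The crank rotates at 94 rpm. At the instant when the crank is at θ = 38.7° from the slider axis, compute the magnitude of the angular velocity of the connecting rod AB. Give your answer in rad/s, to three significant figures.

1.60

ω = 9.844 rad/s (converted from 94 rpm).
The rod makes angle φ with the slider axis where L sinφ = r sinθ; differentiating, L cosφ·φ̇ = r ω cosθ.
L cosφ = √(L² − r² sin²θ) = 0.401 m.
|ω_rod| = r ω |cosθ| / √(L² − r² sin²θ) = 0.0837·9.844·0.78043/0.401 = 1.6035 rad/s.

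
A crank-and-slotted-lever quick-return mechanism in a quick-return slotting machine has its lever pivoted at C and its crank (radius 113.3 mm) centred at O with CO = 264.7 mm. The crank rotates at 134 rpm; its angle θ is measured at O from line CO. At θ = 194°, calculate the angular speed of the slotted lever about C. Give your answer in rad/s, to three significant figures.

9.24

ω = 14.03 rad/s (from 134 rpm).
Crank pin A relative to C: A = (d + r cosθ, r sinθ); lever angle φ = atan2(r sinθ, d + r cosθ).
Differentiating tanφ: φ̇ = rω(d cosθ + r)/(d² + r² + 2dr cosθ).
d² + r² + 2dr cosθ = |CA|² = 0.0247037 m²;  d cosθ + r = -0.14354 m.
|ω_lever| = |0.1133·14.03·-0.14354| / 0.0247037 = 9.2378 rad/s.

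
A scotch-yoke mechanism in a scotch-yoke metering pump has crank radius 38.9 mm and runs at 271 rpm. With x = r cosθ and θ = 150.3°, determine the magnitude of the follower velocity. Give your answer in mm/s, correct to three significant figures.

547

ω = 28.38 rad/s (from 271 rpm).
x = r cosθ ⇒ ẋ = −rω sinθ.
|v| = rω|sinθ| = 0.0389·28.38·|sin 150.3°| = 0.54696 m/s = 546.96 mm/s.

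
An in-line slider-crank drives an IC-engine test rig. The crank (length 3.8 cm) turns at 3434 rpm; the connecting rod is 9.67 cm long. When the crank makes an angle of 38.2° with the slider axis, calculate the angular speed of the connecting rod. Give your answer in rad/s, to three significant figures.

ω = 359.6 rad/s (converted from 3434 rpm).
The rod makes angle φ with the slider axis where L sinφ = r sinθ; differentiating, L cosφ·φ̇ = r ω cosθ.
L cosφ = √(L² − r² sin²θ) = 0.093801 m.
|ω_rod| = r ω |cosθ| / √(L² − r² sin²θ) = 0.038·359.6·0.78586/0.093801 = 114.48 rad/s.

114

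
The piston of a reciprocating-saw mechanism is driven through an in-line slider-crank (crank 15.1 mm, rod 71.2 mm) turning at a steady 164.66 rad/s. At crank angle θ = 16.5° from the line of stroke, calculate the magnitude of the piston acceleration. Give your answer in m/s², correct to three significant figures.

466

ω = 164.7 rad/s
x(θ) = r cosθ + √(L² − r² sin²θ); with ω constant, a = ω²·d²x/dθ².
d²x/dθ² = −r cosθ − r²(cos2θ)/√u − r⁴ sin²2θ/(4u^{3/2}),  u = L² − r² sin²θ = 0.00505105 m².
Substituting r = 0.0151 m, L = 0.0712 m, θ = 16.5°: d²x/dθ² = -0.01718 m.
a = ω²·d²x/dθ² = (164.7)²·(-0.01718) = -465.79 m/s²;  |a| = 465.79 m/s².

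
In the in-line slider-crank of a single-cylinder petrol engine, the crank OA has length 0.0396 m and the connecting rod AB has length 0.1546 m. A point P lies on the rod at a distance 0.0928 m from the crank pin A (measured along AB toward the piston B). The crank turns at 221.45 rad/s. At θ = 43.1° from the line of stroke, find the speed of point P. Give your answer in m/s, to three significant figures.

7.15

ω = 221.4 rad/s.  Crank-pin speed |V_A| = rω = 8.7694 m/s, perpendicular to OA.
Rod angle: sinφ = −(r/L) sinθ ⇒ φ = -10.080°; ω_rod = −rω cosθ/√(L²−r²sin²θ) = -42.066 rad/s.
V_P = V_A + ω_rod × AP, with AP = 0.0928 m along the rod.
Components: V_Px = −rω sinθ − a·ω_rod·sinφ = -6.6751 m/s;  V_Py = rω cosθ + a·ω_rod·cosφ = +2.5596 m/s.
|V_P| = √(V_Px² + V_Py²) = 7.1491 m/s.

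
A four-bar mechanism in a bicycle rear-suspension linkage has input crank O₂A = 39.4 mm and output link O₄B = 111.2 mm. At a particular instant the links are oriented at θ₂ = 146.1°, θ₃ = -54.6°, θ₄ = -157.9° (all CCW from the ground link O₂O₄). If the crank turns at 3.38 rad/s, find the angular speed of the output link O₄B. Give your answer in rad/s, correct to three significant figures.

ω₂ = 3.38 rad/s
Differentiating the loop-closure r₂e^{iθ₂}+r₃e^{iθ₃}=r₁+r₄e^{iθ₄} gives r₂ω₂e^{iθ₂}+r₃ω₃e^{iθ₃}=r₄ω₄e^{iθ₄}.
Eliminating the other unknown: ω₄ = r₂ω₂ sin(θ₂−θ₃) / [r₄ sin(θ₄−θ₃)].
Numerator sine = -0.35347; denominator sine = -0.97318.
Result = 0.0394·3.38·(-0.35347) / (0.1112·(-0.97318)) = +0.43498 rad/s; magnitude 0.43498 rad/s.

0.435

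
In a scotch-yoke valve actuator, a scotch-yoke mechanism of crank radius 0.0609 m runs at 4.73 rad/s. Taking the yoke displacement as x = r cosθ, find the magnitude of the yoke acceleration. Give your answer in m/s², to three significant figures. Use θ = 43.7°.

ω = 4.73 rad/s
x = r cosθ ⇒ ẍ = −rω² cosθ (ω constant).
|a| = rω²|cosθ| = 0.0609·(4.73)²·|cos 43.7°| = 0.98505 m/s².

0.985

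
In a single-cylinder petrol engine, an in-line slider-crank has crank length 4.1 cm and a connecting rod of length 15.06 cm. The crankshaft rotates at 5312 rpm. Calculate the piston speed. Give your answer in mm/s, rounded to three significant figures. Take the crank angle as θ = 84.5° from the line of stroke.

23300

ω = 2π·5312/60 = 556.3 rad/s
For an in-line slider-crank, x = r cosθ + √(L² − r² sin²θ), so v = −rω sinθ·[1 + r cosθ/√(L² − r² sin²θ)].
With r = 0.041 m, L = 0.1506 m, θ = 84.5°: √(L² − r² sin²θ) = 0.14496 m.
v = −0.041·556.3·0.99540·[1 + 0.041·0.09585/0.14496] = -23.318 m/s.
|v| = 23.318 m/s = 23318 mm/s.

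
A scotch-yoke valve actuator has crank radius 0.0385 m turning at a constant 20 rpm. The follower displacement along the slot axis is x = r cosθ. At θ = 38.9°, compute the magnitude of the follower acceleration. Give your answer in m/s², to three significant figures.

0.131

ω = 2.094 rad/s (from 20 rpm).
x = r cosθ ⇒ ẍ = −rω² cosθ (ω constant).
|a| = rω²|cosθ| = 0.0385·(2.094)²·|cos 38.9°| = 0.13143 m/s².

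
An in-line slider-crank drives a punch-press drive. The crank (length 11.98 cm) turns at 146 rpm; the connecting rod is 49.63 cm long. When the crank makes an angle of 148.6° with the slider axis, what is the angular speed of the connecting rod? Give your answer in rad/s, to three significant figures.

ω = 15.29 rad/s (converted from 146 rpm).
The rod makes angle φ with the slider axis where L sinφ = r sinθ; differentiating, L cosφ·φ̇ = r ω cosθ.
L cosφ = √(L² − r² sin²θ) = 0.49236 m.
|ω_rod| = r ω |cosθ| / √(L² − r² sin²θ) = 0.1198·15.29·0.85355/0.49236 = 3.1753 rad/s.

3.18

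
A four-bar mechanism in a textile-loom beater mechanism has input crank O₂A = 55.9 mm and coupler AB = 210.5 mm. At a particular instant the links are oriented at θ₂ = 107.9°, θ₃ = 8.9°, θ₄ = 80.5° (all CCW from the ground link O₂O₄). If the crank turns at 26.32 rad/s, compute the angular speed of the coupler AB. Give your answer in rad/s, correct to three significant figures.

ω₂ = 26.32 rad/s
Differentiating the loop-closure r₂e^{iθ₂}+r₃e^{iθ₃}=r₁+r₄e^{iθ₄} gives r₂ω₂e^{iθ₂}+r₃ω₃e^{iθ₃}=r₄ω₄e^{iθ₄}.
Eliminating the other unknown: ω₃ = r₂ω₂ sin(θ₄−θ₂) / [r₃ sin(θ₃−θ₄)].
Numerator sine = -0.46020; denominator sine = -0.94888.
Result = 0.0559·26.32·(-0.46020) / (0.2105·(-0.94888)) = +3.3899 rad/s; magnitude 3.3899 rad/s.

3.39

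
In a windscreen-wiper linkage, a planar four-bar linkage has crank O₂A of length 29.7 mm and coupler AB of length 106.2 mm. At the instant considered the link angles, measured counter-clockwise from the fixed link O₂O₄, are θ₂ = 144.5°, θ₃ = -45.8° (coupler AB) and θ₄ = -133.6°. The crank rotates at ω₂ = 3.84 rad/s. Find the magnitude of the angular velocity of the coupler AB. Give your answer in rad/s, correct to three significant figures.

1.06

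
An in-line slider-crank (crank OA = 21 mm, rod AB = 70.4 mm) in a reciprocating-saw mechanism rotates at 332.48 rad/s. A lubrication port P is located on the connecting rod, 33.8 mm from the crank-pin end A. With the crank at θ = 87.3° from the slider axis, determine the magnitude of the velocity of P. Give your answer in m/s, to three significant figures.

ω = 332.5 rad/s.  Crank-pin speed |V_A| = rω = 6.9821 m/s, perpendicular to OA.
Rod angle: sinφ = −(r/L) sinθ ⇒ φ = -17.335°; ω_rod = −rω cosθ/√(L²−r²sin²θ) = -4.8942 rad/s.
V_P = V_A + ω_rod × AP, with AP = 0.0338 m along the rod.
Components: V_Px = −rω sinθ − a·ω_rod·sinφ = -7.0236 m/s;  V_Py = rω cosθ + a·ω_rod·cosφ = +0.17099 m/s.
|V_P| = √(V_Px² + V_Py²) = 7.0257 m/s.

7.03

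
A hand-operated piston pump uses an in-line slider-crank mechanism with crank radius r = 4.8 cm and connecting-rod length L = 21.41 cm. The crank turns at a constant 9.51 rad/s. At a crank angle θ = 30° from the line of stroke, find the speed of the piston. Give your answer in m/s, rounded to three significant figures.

ω = 9.51 rad/s
For an in-line slider-crank, x = r cosθ + √(L² − r² sin²θ), so v = −rω sinθ·[1 + r cosθ/√(L² − r² sin²θ)].
With r = 0.048 m, L = 0.2141 m, θ = 30°: √(L² − r² sin²θ) = 0.21275 m.
v = −0.048·9.51·0.50000·[1 + 0.048·0.86603/0.21275] = -0.27284 m/s.
|v| = 0.27284 m/s.

0.273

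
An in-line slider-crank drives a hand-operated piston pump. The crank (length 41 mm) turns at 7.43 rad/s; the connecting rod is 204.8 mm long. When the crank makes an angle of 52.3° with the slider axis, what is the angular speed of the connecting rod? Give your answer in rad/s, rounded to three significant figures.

ω = 7.43 rad/s
The rod makes angle φ with the slider axis where L sinφ = r sinθ; differentiating, L cosφ·φ̇ = r ω cosθ.
L cosφ = √(L² − r² sin²θ) = 0.20221 m.
|ω_rod| = r ω |cosθ| / √(L² − r² sin²θ) = 0.041·7.43·0.61153/0.20221 = 0.92125 rad/s.

0.921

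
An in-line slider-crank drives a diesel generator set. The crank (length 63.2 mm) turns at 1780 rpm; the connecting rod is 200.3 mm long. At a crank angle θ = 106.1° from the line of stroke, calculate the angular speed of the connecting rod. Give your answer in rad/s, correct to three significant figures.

ω = 186.4 rad/s (converted from 1780 rpm).
The rod makes angle φ with the slider axis where L sinφ = r sinθ; differentiating, L cosφ·φ̇ = r ω cosθ.
L cosφ = √(L² − r² sin²θ) = 0.19087 m.
|ω_rod| = r ω |cosθ| / √(L² − r² sin²θ) = 0.0632·186.4·0.27731/0.19087 = 17.116 rad/s.

17.1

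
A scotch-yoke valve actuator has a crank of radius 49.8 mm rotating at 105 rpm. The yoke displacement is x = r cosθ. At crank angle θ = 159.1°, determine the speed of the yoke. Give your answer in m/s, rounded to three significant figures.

ω = 11 rad/s (from 105 rpm).
x = r cosθ ⇒ ẋ = −rω sinθ.
|v| = rω|sinθ| = 0.0498·11·|sin 159.1°| = 0.19534 m/s.

0.195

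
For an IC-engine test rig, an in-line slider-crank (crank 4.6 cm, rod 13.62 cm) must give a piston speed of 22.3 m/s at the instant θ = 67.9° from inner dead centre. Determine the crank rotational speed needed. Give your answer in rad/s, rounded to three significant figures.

461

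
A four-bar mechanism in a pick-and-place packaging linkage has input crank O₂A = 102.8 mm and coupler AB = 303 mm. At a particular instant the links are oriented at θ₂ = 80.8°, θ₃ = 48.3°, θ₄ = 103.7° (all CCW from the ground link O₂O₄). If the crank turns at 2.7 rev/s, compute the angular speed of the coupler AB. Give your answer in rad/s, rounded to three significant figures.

2.72

ω₂ = 16.96 rad/s (from 2.7 rev/s).
Differentiating the loop-closure r₂e^{iθ₂}+r₃e^{iθ₃}=r₁+r₄e^{iθ₄} gives r₂ω₂e^{iθ₂}+r₃ω₃e^{iθ₃}=r₄ω₄e^{iθ₄}.
Eliminating the other unknown: ω₃ = r₂ω₂ sin(θ₄−θ₂) / [r₃ sin(θ₃−θ₄)].
Numerator sine = +0.38912; denominator sine = -0.82314.
Result = 0.1028·16.96·(+0.38912) / (0.303·(-0.82314)) = -2.7209 rad/s; magnitude 2.7209 rad/s.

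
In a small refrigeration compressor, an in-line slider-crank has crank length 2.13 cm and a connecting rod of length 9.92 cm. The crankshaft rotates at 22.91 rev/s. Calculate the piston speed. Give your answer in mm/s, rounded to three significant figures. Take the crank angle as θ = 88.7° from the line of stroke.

ω = 2π·22.9 = 143.9 rad/s
For an in-line slider-crank, x = r cosθ + √(L² − r² sin²θ), so v = −rω sinθ·[1 + r cosθ/√(L² − r² sin²θ)].
With r = 0.0213 m, L = 0.0992 m, θ = 88.7°: √(L² − r² sin²θ) = 0.096887 m.
v = −0.0213·143.9·0.99974·[1 + 0.0213·0.02269/0.096887] = -3.0806 m/s.
|v| = 3.0806 m/s = 3080.6 mm/s.

3080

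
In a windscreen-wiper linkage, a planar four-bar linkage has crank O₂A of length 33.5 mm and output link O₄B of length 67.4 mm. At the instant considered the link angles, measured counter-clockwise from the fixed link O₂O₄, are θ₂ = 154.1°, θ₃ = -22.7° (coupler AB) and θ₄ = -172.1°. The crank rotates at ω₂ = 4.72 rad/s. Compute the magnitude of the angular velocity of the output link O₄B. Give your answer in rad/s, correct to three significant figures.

0.257

ω₂ = 4.72 rad/s
Differentiating the loop-closure r₂e^{iθ₂}+r₃e^{iθ₃}=r₁+r₄e^{iθ₄} gives r₂ω₂e^{iθ₂}+r₃ω₃e^{iθ₃}=r₄ω₄e^{iθ₄}.
Eliminating the other unknown: ω₄ = r₂ω₂ sin(θ₂−θ₃) / [r₄ sin(θ₄−θ₃)].
Numerator sine = +0.05582; denominator sine = -0.50904.
Result = 0.0335·4.72·(+0.05582) / (0.0674·(-0.50904)) = -0.25726 rad/s; magnitude 0.25726 rad/s.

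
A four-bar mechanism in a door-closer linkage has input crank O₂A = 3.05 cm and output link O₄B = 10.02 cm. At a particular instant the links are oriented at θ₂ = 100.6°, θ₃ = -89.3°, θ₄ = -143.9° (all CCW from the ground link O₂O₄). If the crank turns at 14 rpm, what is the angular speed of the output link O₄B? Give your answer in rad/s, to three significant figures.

0.0941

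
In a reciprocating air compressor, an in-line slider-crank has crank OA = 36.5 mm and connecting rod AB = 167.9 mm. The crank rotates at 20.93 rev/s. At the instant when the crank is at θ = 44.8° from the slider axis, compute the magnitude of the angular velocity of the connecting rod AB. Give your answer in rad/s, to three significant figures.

ω = 131.5 rad/s (converted from 20.93 rev/s).
The rod makes angle φ with the slider axis where L sinφ = r sinθ; differentiating, L cosφ·φ̇ = r ω cosθ.
L cosφ = √(L² − r² sin²θ) = 0.16592 m.
|ω_rod| = r ω |cosθ| / √(L² − r² sin²θ) = 0.0365·131.5·0.70957/0.16592 = 20.528 rad/s.

20.5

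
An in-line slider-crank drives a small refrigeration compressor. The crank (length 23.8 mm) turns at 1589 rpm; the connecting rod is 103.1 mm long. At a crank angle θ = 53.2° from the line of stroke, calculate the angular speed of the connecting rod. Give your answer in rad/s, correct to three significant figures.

ω = 166.4 rad/s (converted from 1589 rpm).
The rod makes angle φ with the slider axis where L sinφ = r sinθ; differentiating, L cosφ·φ̇ = r ω cosθ.
L cosφ = √(L² − r² sin²θ) = 0.10132 m.
|ω_rod| = r ω |cosθ| / √(L² − r² sin²θ) = 0.0238·166.4·0.59902/0.10132 = 23.413 rad/s.

23.4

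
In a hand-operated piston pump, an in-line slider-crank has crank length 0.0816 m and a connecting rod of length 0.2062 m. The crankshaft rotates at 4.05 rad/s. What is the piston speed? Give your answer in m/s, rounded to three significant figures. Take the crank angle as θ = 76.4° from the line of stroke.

0.354

ω = 4.05 rad/s
For an in-line slider-crank, x = r cosθ + √(L² − r² sin²θ), so v = −rω sinθ·[1 + r cosθ/√(L² − r² sin²θ)].
With r = 0.0816 m, L = 0.2062 m, θ = 76.4°: √(L² − r² sin²θ) = 0.19034 m.
v = −0.0816·4.05·0.97196·[1 + 0.0816·0.23514/0.19034] = -0.35359 m/s.
|v| = 0.35359 m/s.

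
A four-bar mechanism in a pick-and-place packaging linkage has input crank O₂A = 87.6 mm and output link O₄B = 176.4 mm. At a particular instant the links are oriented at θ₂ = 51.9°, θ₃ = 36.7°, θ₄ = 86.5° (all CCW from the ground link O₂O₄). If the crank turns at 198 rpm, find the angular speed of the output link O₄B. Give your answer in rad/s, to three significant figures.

3.53

ω₂ = 20.73 rad/s (from 198 rpm).
Differentiating the loop-closure r₂e^{iθ₂}+r₃e^{iθ₃}=r₁+r₄e^{iθ₄} gives r₂ω₂e^{iθ₂}+r₃ω₃e^{iθ₃}=r₄ω₄e^{iθ₄}.
Eliminating the other unknown: ω₄ = r₂ω₂ sin(θ₂−θ₃) / [r₄ sin(θ₄−θ₃)].
Numerator sine = +0.26219; denominator sine = +0.76380.
Result = 0.0876·20.73·(+0.26219) / (0.1764·(+0.76380)) = +3.5346 rad/s; magnitude 3.5346 rad/s.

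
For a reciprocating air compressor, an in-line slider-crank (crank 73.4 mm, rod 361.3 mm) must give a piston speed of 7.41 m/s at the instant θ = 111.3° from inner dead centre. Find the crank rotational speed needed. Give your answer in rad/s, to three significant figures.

117

For an in-line slider-crank, |v_piston| = rω|sinθ|·[1 + r cosθ/√(L² − r² sin²θ)].
With r = 0.0734 m, L = 0.3613 m, θ = 111.3°: the bracketed kinematic factor |dx/dθ| = 0.063247 m.
ω = v/|dx/dθ| = 7.41/0.063247 = 117.16 rad/s.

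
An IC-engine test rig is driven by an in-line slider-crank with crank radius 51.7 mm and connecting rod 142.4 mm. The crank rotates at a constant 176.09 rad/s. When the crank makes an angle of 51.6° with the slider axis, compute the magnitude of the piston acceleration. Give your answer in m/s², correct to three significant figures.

ω = 176.1 rad/s
x(θ) = r cosθ + √(L² − r² sin²θ); with ω constant, a = ω²·d²x/dθ².
d²x/dθ² = −r cosθ − r²(cos2θ)/√u − r⁴ sin²2θ/(4u^{3/2}),  u = L² − r² sin²θ = 0.0186361 m².
Substituting r = 0.0517 m, L = 0.1424 m, θ = 51.6°: d²x/dθ² = -0.028308 m.
a = ω²·d²x/dθ² = (176.1)²·(-0.028308) = -877.76 m/s²;  |a| = 877.76 m/s².

878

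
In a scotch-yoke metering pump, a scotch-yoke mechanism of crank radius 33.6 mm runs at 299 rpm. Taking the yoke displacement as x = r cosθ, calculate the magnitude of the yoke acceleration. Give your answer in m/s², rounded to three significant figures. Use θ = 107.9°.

10.1

ω = 31.31 rad/s (from 299 rpm).
x = r cosθ ⇒ ẍ = −rω² cosθ (ω constant).
|a| = rω²|cosθ| = 0.0336·(31.31)²·|cos 107.9°| = 10.125 m/s².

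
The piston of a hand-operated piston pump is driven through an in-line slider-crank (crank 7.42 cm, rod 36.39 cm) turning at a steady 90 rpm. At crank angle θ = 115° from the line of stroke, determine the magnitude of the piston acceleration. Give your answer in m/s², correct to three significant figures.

3.66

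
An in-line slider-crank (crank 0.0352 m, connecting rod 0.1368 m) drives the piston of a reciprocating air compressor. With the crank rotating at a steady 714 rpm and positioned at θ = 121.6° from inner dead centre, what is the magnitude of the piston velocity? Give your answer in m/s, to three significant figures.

1.93

ω = 2π·714/60 = 74.77 rad/s
For an in-line slider-crank, x = r cosθ + √(L² − r² sin²θ), so v = −rω sinθ·[1 + r cosθ/√(L² − r² sin²θ)].
With r = 0.0352 m, L = 0.1368 m, θ = 121.6°: √(L² − r² sin²θ) = 0.13347 m.
v = −0.0352·74.77·0.85173·[1 + 0.0352·-0.52399/0.13347] = -1.9319 m/s.
|v| = 1.9319 m/s.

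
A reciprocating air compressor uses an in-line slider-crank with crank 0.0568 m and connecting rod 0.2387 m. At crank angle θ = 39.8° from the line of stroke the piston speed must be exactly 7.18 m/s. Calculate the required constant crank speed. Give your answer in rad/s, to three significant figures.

For an in-line slider-crank, |v_piston| = rω|sinθ|·[1 + r cosθ/√(L² − r² sin²θ)].
With r = 0.0568 m, L = 0.2387 m, θ = 39.8°: the bracketed kinematic factor |dx/dθ| = 0.043084 m.
ω = v/|dx/dθ| = 7.18/0.043084 = 166.65 rad/s.

167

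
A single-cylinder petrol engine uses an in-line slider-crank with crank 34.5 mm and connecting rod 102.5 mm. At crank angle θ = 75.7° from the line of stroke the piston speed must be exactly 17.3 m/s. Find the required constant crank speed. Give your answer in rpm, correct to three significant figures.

For an in-line slider-crank, |v_piston| = rω|sinθ|·[1 + r cosθ/√(L² − r² sin²θ)].
With r = 0.0345 m, L = 0.1025 m, θ = 75.7°: the bracketed kinematic factor |dx/dθ| = 0.036371 m.
ω = v/|dx/dθ| = 17.3/0.036371 = 475.65 rad/s.
N = 60ω/(2π) = 4542.1 rpm.

4540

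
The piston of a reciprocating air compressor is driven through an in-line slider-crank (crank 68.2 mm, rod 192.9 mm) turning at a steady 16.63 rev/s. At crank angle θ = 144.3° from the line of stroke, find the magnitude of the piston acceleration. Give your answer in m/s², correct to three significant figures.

ω = 2π·16.6 = 104.5 rad/s
x(θ) = r cosθ + √(L² − r² sin²θ); with ω constant, a = ω²·d²x/dθ².
d²x/dθ² = −r cosθ − r²(cos2θ)/√u − r⁴ sin²2θ/(4u^{3/2}),  u = L² − r² sin²θ = 0.0356266 m².
Substituting r = 0.0682 m, L = 0.1929 m, θ = 144.3°: d²x/dθ² = +0.046802 m.
a = ω²·d²x/dθ² = (104.5)²·(+0.046802) = +510.98 m/s²;  |a| = 510.98 m/s².

511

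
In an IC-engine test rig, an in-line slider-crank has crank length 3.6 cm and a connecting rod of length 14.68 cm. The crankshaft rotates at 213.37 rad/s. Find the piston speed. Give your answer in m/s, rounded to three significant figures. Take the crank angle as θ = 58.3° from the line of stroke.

7.40

ω = 213.4 rad/s
For an in-line slider-crank, x = r cosθ + √(L² − r² sin²θ), so v = −rω sinθ·[1 + r cosθ/√(L² − r² sin²θ)].
With r = 0.036 m, L = 0.1468 m, θ = 58.3°: √(L² − r² sin²θ) = 0.14357 m.
v = −0.036·213.4·0.85081·[1 + 0.036·0.52547/0.14357] = -7.3965 m/s.
|v| = 7.3965 m/s.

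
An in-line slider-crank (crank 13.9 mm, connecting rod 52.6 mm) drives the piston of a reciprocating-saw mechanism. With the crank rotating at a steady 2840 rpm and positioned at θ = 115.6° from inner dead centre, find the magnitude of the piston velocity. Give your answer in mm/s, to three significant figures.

ω = 2π·2840/60 = 297.4 rad/s
For an in-line slider-crank, x = r cosθ + √(L² − r² sin²θ), so v = −rω sinθ·[1 + r cosθ/√(L² − r² sin²θ)].
With r = 0.0139 m, L = 0.0526 m, θ = 115.6°: √(L² − r² sin²θ) = 0.051084 m.
v = −0.0139·297.4·0.90183·[1 + 0.0139·-0.43209/0.051084] = -3.2898 m/s.
|v| = 3.2898 m/s = 3289.8 mm/s.

3290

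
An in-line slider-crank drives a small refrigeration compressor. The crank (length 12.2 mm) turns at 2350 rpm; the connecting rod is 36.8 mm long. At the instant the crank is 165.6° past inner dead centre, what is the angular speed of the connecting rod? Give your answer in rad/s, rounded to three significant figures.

79.3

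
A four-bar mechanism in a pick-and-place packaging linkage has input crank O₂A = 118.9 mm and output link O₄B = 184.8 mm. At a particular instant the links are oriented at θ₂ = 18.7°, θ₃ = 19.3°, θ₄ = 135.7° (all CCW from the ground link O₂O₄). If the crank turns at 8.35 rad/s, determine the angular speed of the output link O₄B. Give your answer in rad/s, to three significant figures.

0.0628

ω₂ = 8.35 rad/s
Differentiating the loop-closure r₂e^{iθ₂}+r₃e^{iθ₃}=r₁+r₄e^{iθ₄} gives r₂ω₂e^{iθ₂}+r₃ω₃e^{iθ₃}=r₄ω₄e^{iθ₄}.
Eliminating the other unknown: ω₄ = r₂ω₂ sin(θ₂−θ₃) / [r₄ sin(θ₄−θ₃)].
Numerator sine = -0.01047; denominator sine = +0.89571.
Result = 0.1189·8.35·(-0.01047) / (0.1848·(+0.89571)) = -0.062809 rad/s; magnitude 0.062809 rad/s.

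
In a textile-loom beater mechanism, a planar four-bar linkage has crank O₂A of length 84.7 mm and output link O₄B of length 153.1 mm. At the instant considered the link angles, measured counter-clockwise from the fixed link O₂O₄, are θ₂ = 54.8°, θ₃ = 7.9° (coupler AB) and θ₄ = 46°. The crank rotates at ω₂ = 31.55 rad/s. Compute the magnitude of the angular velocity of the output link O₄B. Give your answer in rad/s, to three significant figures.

20.7

ω₂ = 31.55 rad/s
Differentiating the loop-closure r₂e^{iθ₂}+r₃e^{iθ₃}=r₁+r₄e^{iθ₄} gives r₂ω₂e^{iθ₂}+r₃ω₃e^{iθ₃}=r₄ω₄e^{iθ₄}.
Eliminating the other unknown: ω₄ = r₂ω₂ sin(θ₂−θ₃) / [r₄ sin(θ₄−θ₃)].
Numerator sine = +0.73016; denominator sine = +0.61704.
Result = 0.0847·31.55·(+0.73016) / (0.1531·(+0.61704)) = +20.655 rad/s; magnitude 20.655 rad/s.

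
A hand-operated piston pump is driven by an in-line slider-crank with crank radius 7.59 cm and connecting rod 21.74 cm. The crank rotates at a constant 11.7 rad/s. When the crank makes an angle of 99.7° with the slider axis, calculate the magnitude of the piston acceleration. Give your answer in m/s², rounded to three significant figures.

5.38

ω = 11.7 rad/s
x(θ) = r cosθ + √(L² − r² sin²θ); with ω constant, a = ω²·d²x/dθ².
d²x/dθ² = −r cosθ − r²(cos2θ)/√u − r⁴ sin²2θ/(4u^{3/2}),  u = L² − r² sin²θ = 0.0416655 m².
Substituting r = 0.0759 m, L = 0.2174 m, θ = 99.7°: d²x/dθ² = +0.039301 m.
a = ω²·d²x/dθ² = (11.7)²·(+0.039301) = +5.3799 m/s²;  |a| = 5.3799 m/s².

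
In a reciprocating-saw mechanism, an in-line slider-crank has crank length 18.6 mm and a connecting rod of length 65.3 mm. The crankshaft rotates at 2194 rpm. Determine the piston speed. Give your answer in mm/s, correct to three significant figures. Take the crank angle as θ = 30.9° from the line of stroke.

2740

ω = 2π·2194/60 = 229.8 rad/s
For an in-line slider-crank, x = r cosθ + √(L² − r² sin²θ), so v = −rω sinθ·[1 + r cosθ/√(L² − r² sin²θ)].
With r = 0.0186 m, L = 0.0653 m, θ = 30.9°: √(L² − r² sin²θ) = 0.064598 m.
v = −0.0186·229.8·0.51354·[1 + 0.0186·0.85806/0.064598] = -2.7368 m/s.
|v| = 2.7368 m/s = 2736.8 mm/s.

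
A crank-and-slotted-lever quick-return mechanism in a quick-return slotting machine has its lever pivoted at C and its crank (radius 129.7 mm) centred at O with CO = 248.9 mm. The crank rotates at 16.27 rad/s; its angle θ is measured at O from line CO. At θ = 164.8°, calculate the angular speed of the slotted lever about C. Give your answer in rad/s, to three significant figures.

ω = 16.27 rad/s
Crank pin A relative to C: A = (d + r cosθ, r sinθ); lever angle φ = atan2(r sinθ, d + r cosθ).
Differentiating tanφ: φ̇ = rω(d cosθ + r)/(d² + r² + 2dr cosθ).
d² + r² + 2dr cosθ = |CA|² = 0.0164673 m²;  d cosθ + r = -0.11049 m.
|ω_lever| = |0.1297·16.27·-0.11049| / 0.0164673 = 14.159 rad/s.

14.2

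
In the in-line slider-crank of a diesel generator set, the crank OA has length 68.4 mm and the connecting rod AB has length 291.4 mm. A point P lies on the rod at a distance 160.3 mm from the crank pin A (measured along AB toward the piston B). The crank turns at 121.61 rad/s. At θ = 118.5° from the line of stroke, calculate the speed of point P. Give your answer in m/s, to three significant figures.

7.08

ω = 121.6 rad/s.  Crank-pin speed |V_A| = rω = 8.3181 m/s, perpendicular to OA.
Rod angle: sinφ = −(r/L) sinθ ⇒ φ = -11.905°; ω_rod = −rω cosθ/√(L²−r²sin²θ) = +13.92 rad/s.
V_P = V_A + ω_rod × AP, with AP = 0.1603 m along the rod.
Components: V_Px = −rω sinθ − a·ω_rod·sinφ = -6.8498 m/s;  V_Py = rω cosθ + a·ω_rod·cosφ = -1.7857 m/s.
|V_P| = √(V_Px² + V_Py²) = 7.0787 m/s.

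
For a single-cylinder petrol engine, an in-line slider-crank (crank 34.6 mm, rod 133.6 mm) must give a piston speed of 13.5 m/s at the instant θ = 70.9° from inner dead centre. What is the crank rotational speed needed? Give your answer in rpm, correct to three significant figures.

3630

For an in-line slider-crank, |v_piston| = rω|sinθ|·[1 + r cosθ/√(L² − r² sin²θ)].
With r = 0.0346 m, L = 0.1336 m, θ = 70.9°: the bracketed kinematic factor |dx/dθ| = 0.035553 m.
ω = v/|dx/dθ| = 13.5/0.035553 = 379.72 rad/s.
N = 60ω/(2π) = 3626 rpm.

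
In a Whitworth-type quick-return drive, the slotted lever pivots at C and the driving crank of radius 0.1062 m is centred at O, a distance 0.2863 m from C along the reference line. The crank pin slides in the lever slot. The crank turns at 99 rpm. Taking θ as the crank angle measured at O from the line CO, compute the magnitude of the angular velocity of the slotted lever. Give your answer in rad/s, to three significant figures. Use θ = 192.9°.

5.60

ω = 10.37 rad/s (from 99 rpm).
Crank pin A relative to C: A = (d + r cosθ, r sinθ); lever angle φ = atan2(r sinθ, d + r cosθ).
Differentiating tanφ: φ̇ = rω(d cosθ + r)/(d² + r² + 2dr cosθ).
d² + r² + 2dr cosθ = |CA|² = 0.0339708 m²;  d cosθ + r = -0.17287 m.
|ω_lever| = |0.1062·10.37·-0.17287| / 0.0339708 = 5.6029 rad/s.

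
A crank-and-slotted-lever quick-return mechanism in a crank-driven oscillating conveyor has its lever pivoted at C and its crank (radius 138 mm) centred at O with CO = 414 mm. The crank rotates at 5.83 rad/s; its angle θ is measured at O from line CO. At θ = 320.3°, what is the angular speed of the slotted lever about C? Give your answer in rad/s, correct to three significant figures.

1.32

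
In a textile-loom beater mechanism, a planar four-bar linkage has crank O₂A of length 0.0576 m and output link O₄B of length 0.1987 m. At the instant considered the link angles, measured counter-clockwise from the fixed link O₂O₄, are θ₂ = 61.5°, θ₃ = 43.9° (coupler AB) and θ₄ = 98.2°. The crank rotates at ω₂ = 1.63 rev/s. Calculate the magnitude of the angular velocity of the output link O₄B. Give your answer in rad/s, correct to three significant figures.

ω₂ = 10.24 rad/s (from 1.63 rev/s).
Differentiating the loop-closure r₂e^{iθ₂}+r₃e^{iθ₃}=r₁+r₄e^{iθ₄} gives r₂ω₂e^{iθ₂}+r₃ω₃e^{iθ₃}=r₄ω₄e^{iθ₄}.
Eliminating the other unknown: ω₄ = r₂ω₂ sin(θ₂−θ₃) / [r₄ sin(θ₄−θ₃)].
Numerator sine = +0.30237; denominator sine = +0.81208.
Result = 0.0576·10.24·(+0.30237) / (0.1987·(+0.81208)) = +1.1054 rad/s; magnitude 1.1054 rad/s.

1.11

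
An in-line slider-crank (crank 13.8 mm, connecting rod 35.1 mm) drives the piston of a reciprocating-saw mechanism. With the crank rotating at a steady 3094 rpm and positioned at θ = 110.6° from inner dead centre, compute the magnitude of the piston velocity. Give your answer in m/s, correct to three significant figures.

3.56

ω = 2π·3094/60 = 324 rad/s
For an in-line slider-crank, x = r cosθ + √(L² − r² sin²θ), so v = −rω sinθ·[1 + r cosθ/√(L² − r² sin²θ)].
With r = 0.0138 m, L = 0.0351 m, θ = 110.6°: √(L² − r² sin²θ) = 0.032637 m.
v = −0.0138·324·0.93606·[1 + 0.0138·-0.35184/0.032637] = -3.5627 m/s.
|v| = 3.5627 m/s.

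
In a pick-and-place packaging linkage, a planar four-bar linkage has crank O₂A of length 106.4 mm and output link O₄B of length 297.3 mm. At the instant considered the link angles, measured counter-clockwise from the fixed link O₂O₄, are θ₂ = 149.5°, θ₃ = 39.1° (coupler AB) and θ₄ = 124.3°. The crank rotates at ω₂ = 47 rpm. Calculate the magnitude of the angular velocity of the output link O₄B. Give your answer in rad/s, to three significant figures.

1.66

ω₂ = 4.922 rad/s (from 47 rpm).
Differentiating the loop-closure r₂e^{iθ₂}+r₃e^{iθ₃}=r₁+r₄e^{iθ₄} gives r₂ω₂e^{iθ₂}+r₃ω₃e^{iθ₃}=r₄ω₄e^{iθ₄}.
Eliminating the other unknown: ω₄ = r₂ω₂ sin(θ₂−θ₃) / [r₄ sin(θ₄−θ₃)].
Numerator sine = +0.93728; denominator sine = +0.99649.
Result = 0.1064·4.922·(+0.93728) / (0.2973·(+0.99649)) = +1.6568 rad/s; magnitude 1.6568 rad/s.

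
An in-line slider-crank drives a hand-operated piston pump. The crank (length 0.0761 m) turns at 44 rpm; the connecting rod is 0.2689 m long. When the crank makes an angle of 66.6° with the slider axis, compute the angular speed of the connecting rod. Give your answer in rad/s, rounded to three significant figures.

ω = 4.608 rad/s (converted from 44 rpm).
The rod makes angle φ with the slider axis where L sinφ = r sinθ; differentiating, L cosφ·φ̇ = r ω cosθ.
L cosφ = √(L² − r² sin²θ) = 0.25967 m.
|ω_rod| = r ω |cosθ| / √(L² − r² sin²θ) = 0.0761·4.608·0.39715/0.25967 = 0.53628 rad/s.

0.536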